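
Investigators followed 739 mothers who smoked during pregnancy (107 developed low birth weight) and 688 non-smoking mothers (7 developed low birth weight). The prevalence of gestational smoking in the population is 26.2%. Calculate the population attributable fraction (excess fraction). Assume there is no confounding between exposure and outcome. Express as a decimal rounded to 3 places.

PAF ≈ 0.776

p₁ = P(outcome | exposed) = 107/739 = 0.14479
p₀ = P(outcome | unexposed) = 7/688 = 0.010174
Overall risk P(Y=1) = π·p₁ + (1−π)·p₀ = 0.262×0.14479 + 0.738×0.010174 = 0.045444.
Under exogeneity, PAF = [P(Y=1) − p₀] / P(Y=1).
PAF = (0.045444 − 0.010174) / 0.045444 ≈ 0.7761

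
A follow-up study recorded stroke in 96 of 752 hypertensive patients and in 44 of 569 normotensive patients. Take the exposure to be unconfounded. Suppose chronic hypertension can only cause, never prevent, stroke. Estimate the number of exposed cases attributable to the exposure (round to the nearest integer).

about 38 cases

p₁ = P(outcome | exposed) = 96/752 = 0.12766
p₀ = P(outcome | unexposed) = 44/569 = 0.077329
PN = (p₁ − p₀)/p₁ = (0.12766 − 0.077329) / 0.12766 ≈ 0.39426.
Attributable cases ≈ PN × (exposed cases) = 0.39426 × 96 ≈ 37.85.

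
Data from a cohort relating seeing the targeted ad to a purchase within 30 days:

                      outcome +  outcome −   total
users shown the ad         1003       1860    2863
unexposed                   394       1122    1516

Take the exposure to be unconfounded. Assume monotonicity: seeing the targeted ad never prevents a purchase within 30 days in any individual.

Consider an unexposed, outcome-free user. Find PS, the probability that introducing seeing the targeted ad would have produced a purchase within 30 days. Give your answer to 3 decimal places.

p₁ = P(outcome | exposed) = 1003/2863 = 0.35033
p₀ = P(outcome | unexposed) = 394/1516 = 0.25989
Under exogeneity and monotonicity, PS = (p₁ − p₀)/(1 − p₀).
PS = (0.35033 − 0.25989) / 0.74011 ≈ 0.1222

PS ≈ 0.122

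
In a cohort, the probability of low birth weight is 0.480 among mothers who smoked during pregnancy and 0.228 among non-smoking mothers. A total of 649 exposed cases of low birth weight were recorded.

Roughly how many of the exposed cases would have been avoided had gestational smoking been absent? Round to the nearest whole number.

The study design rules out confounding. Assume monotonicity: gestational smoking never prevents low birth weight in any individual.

Let p₁ = 0.48, p₀ = 0.228.
PN = (p₁ − p₀)/p₁ = (0.48 − 0.228) / 0.48 ≈ 0.52500.
Attributable cases ≈ PN × (exposed cases) = 0.52500 × 649 ≈ 340.73.

about 341 cases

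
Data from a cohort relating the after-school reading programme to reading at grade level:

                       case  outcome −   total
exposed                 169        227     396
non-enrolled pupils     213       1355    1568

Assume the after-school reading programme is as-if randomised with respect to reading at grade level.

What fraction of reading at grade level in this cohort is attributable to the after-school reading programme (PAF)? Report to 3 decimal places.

p₁ = P(outcome | exposed) = 169/396 = 0.42677
p₀ = P(outcome | unexposed) = 213/1568 = 0.13584
Exposure prevalence π = 396/1964 = 0.20163; overall risk P(Y=1) = 0.1945.
Under exogeneity, PAF = [P(Y=1) − p₀]/P(Y=1).
PAF = (0.1945 − 0.13584) / 0.1945 ≈ 0.3016

PAF ≈ 0.302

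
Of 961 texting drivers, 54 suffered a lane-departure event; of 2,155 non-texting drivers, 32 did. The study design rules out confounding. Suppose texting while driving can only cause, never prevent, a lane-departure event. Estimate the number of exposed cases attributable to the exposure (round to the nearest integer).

p₁ = P(outcome | exposed) = 54/961 = 0.056191
p₀ = P(outcome | unexposed) = 32/2155 = 0.014849
PN = (p₁ − p₀)/p₁ = (0.056191 − 0.014849) / 0.056191 ≈ 0.73574.
Attributable cases ≈ PN × (exposed cases) = 0.73574 × 54 ≈ 39.73.

about 40 cases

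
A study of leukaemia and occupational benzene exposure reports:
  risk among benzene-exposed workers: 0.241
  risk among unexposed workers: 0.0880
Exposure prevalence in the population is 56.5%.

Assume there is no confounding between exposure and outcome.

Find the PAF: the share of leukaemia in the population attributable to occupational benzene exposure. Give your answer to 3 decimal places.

Let p₁ = 0.241, p₀ = 0.088.
Overall risk P(Y=1) = π·p₁ + (1−π)·p₀ = 0.565×0.241 + 0.435×0.088 = 0.17444.
Under exogeneity, PAF = [P(Y=1) − p₀] / P(Y=1).
PAF = (0.17444 − 0.088) / 0.17444 ≈ 0.4955

PAF ≈ 0.496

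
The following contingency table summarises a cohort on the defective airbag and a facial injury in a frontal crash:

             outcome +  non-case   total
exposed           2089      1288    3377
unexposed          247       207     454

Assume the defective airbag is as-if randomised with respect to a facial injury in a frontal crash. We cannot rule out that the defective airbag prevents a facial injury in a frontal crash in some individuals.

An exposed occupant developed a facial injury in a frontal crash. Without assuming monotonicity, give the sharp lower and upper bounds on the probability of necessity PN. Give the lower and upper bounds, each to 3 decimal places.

0.121 ≤ PN ≤ 0.737

p₁ = P(outcome | exposed) = 2089/3377 = 0.6186
p₀ = P(outcome | unexposed) = 247/454 = 0.54405
Under exogeneity alone the bounds on PN are max{0,(p₁−p₀)/p₁} ≤ PN ≤ min{1,(1−p₀)/p₁}.
  lower = (p₁ − p₀)/p₁ = 0.074544 / 0.6186 ≈ 0.1205
  upper = min{1, (1 − p₀)/p₁} = 0.45595 / 0.6186 ≈ 0.7371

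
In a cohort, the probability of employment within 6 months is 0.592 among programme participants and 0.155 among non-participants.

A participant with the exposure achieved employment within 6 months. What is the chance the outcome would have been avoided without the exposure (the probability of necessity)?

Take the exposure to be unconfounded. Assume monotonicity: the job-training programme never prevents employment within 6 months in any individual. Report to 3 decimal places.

Let p₁ = 0.592, p₀ = 0.155.
Under exogeneity and monotonicity, PN = (p₁ − p₀) / p₁.
PN = (0.592 − 0.155) / 0.592 = 0.437 / 0.592 ≈ 0.7382

PN ≈ 0.738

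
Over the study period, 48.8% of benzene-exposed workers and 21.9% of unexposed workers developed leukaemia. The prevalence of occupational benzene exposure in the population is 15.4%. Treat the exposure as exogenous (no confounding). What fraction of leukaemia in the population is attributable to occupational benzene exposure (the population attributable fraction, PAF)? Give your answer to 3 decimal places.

p₁ = 0.488, p₀ = 0.219.
Overall risk P(Y=1) = π·p₁ + (1−π)·p₀ = 0.154×0.488 + 0.846×0.219 = 0.26043.
Under exogeneity, PAF = [P(Y=1) − p₀] / P(Y=1).
PAF = (0.26043 − 0.219) / 0.26043 ≈ 0.1591

PAF ≈ 0.159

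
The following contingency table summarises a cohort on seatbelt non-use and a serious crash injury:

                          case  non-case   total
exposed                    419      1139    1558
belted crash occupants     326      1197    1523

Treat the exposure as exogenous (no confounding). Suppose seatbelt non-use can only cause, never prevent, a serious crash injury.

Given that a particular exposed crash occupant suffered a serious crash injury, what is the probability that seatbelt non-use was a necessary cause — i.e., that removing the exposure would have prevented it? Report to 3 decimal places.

p₁ = P(outcome | exposed) = 419/1558 = 0.26893
p₀ = P(outcome | unexposed) = 326/1523 = 0.21405
Under exogeneity and monotonicity, PN = (p₁ − p₀) / p₁.
PN = (0.26893 − 0.21405) / 0.26893 = 0.054883 / 0.26893 ≈ 0.2041

PN ≈ 0.204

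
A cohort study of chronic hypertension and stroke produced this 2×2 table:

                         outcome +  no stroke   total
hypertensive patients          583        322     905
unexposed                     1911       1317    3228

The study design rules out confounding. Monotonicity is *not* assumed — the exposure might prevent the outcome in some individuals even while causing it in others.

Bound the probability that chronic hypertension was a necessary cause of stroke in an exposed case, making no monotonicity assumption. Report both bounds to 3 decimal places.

0.081 ≤ PN ≤ 0.633

p₁ = P(outcome | exposed) = 583/905 = 0.6442
p₀ = P(outcome | unexposed) = 1911/3228 = 0.59201
Under exogeneity alone the bounds on PN are max{0,(p₁−p₀)/p₁} ≤ PN ≤ min{1,(1−p₀)/p₁}.
  lower = (p₁ − p₀)/p₁ = 0.052191 / 0.6442 ≈ 0.0810
  upper = min{1, (1 − p₀)/p₁} = 0.40799 / 0.6442 ≈ 0.6333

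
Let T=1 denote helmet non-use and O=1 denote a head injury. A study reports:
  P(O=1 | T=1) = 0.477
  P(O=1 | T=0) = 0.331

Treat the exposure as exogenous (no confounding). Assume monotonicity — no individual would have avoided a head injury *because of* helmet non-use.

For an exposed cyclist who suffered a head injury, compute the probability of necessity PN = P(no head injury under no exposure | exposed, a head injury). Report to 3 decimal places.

Let p₁ = 0.477, p₀ = 0.331.
Under exogeneity and monotonicity, PN = (p₁ − p₀) / p₁.
PN = (0.477 − 0.331) / 0.477 = 0.146 / 0.477 ≈ 0.3061

PN ≈ 0.306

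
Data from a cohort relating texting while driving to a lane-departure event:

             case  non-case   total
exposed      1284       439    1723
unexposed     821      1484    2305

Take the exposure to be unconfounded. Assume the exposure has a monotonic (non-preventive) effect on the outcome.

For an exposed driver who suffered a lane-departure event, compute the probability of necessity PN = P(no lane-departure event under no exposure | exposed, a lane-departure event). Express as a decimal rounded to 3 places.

p₁ = P(outcome | exposed) = 1284/1723 = 0.74521
p₀ = P(outcome | unexposed) = 821/2305 = 0.35618
Under exogeneity and monotonicity, PN = (p₁ − p₀)/p₁.
PN = (0.74521 − 0.35618) / 0.74521 ≈ 0.5220

PN ≈ 0.522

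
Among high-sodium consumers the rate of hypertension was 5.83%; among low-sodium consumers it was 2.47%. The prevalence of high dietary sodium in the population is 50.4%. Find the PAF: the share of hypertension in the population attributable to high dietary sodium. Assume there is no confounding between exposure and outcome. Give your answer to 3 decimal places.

p₁ = 0.0583, p₀ = 0.0247.
Overall risk P(Y=1) = π·p₁ + (1−π)·p₀ = 0.504×0.0583 + 0.496×0.0247 = 0.041634.
Under exogeneity, PAF = [P(Y=1) − p₀] / P(Y=1).
PAF = (0.041634 − 0.0247) / 0.041634 ≈ 0.4067

PAF ≈ 0.407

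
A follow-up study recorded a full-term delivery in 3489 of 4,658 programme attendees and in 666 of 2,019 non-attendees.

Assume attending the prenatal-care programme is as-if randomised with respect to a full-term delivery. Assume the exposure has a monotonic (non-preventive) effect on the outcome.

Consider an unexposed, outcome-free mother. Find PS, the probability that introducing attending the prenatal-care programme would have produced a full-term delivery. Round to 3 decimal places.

p₁ = P(outcome | exposed) = 3489/4658 = 0.74903
p₀ = P(outcome | unexposed) = 666/2019 = 0.32987
Under exogeneity and monotonicity, PS = (p₁ − p₀) / (1 − p₀).
PS = (0.74903 − 0.32987) / (1 − 0.32987) = 0.41917 / 0.67013 ≈ 0.6255

PS ≈ 0.625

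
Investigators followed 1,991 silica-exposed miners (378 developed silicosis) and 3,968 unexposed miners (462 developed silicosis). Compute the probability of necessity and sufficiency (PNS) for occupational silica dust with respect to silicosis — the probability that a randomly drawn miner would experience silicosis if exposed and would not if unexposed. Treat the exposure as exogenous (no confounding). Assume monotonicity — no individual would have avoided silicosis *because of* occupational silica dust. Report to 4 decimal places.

PNS ≈ 0.0734

p₁ = P(outcome | exposed) = 378/1991 = 0.18985
p₀ = P(outcome | unexposed) = 462/3968 = 0.11643
Under exogeneity and monotonicity, PNS = p₁ − p₀.
PNS = 0.18985 − 0.11643 = 0.073423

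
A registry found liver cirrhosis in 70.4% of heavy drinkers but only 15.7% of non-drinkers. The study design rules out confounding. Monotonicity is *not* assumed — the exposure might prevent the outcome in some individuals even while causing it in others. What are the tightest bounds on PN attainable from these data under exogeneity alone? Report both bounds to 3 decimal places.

0.777 ≤ PN ≤ 1.000

p₁ = 0.704, p₀ = 0.157.
Under exogeneity alone the bounds on PN are max{0,(p₁−p₀)/p₁} ≤ PN ≤ min{1,(1−p₀)/p₁}.
  lower = (p₁ − p₀)/p₁ = 0.547 / 0.704 ≈ 0.7770
  upper = min{1, (1 − p₀)/p₁} = 0.843 / 0.704 ≈ 1.1974 → capped at 1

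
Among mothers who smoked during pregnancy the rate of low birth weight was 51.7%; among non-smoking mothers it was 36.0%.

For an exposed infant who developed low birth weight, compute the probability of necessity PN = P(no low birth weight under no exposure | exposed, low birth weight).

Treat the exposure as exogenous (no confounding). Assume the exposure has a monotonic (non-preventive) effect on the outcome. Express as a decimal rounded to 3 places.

p₁ = 0.517, p₀ = 0.36.
Under exogeneity and monotonicity, PN = (p₁ − p₀) / p₁.
PN = (0.517 − 0.36) / 0.517 = 0.157 / 0.517 ≈ 0.3037

PN ≈ 0.304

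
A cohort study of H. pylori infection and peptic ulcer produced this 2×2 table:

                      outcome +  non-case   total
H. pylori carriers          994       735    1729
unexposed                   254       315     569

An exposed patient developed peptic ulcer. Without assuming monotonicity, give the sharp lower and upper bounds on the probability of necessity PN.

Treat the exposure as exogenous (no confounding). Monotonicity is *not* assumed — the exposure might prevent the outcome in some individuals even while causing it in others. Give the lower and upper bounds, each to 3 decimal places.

p₁ = P(outcome | exposed) = 994/1729 = 0.5749
p₀ = P(outcome | unexposed) = 254/569 = 0.4464
Under exogeneity alone the bounds on PN are max{0,(p₁−p₀)/p₁} ≤ PN ≤ min{1,(1−p₀)/p₁}.
  lower = (p₁ − p₀)/p₁ = 0.1285 / 0.5749 ≈ 0.2235
  upper = min{1, (1 − p₀)/p₁} = 0.5536 / 0.5749 ≈ 0.9630

0.224 ≤ PN ≤ 0.963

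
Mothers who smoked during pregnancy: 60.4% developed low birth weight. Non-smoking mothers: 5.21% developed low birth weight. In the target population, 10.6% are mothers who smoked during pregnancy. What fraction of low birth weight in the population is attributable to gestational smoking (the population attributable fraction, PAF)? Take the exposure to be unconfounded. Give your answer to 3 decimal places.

PAF ≈ 0.529

p₁ = 0.604, p₀ = 0.0521.
Overall risk P(Y=1) = π·p₁ + (1−π)·p₀ = 0.106×0.604 + 0.894×0.0521 = 0.1106.
Under exogeneity, PAF = [P(Y=1) − p₀] / P(Y=1).
PAF = (0.1106 − 0.0521) / 0.1106 ≈ 0.5289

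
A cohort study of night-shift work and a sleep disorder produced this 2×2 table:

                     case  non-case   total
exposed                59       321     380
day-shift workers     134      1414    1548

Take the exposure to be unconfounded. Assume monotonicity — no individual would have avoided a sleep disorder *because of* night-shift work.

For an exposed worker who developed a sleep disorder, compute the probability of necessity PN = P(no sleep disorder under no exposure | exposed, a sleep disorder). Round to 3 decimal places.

PN ≈ 0.442

p₁ = P(outcome | exposed) = 59/380 = 0.15526
p₀ = P(outcome | unexposed) = 134/1548 = 0.086563
Under exogeneity and monotonicity, PN = (p₁ − p₀) / p₁.
PN = (0.15526 − 0.086563) / 0.15526 = 0.0687 / 0.15526 ≈ 0.4425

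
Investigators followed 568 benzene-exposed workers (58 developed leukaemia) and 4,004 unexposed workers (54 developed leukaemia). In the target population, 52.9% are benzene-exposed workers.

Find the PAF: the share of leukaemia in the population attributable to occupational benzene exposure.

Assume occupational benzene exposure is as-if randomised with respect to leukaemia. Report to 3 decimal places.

p₁ = P(outcome | exposed) = 58/568 = 0.10211
p₀ = P(outcome | unexposed) = 54/4004 = 0.013487
Overall risk P(Y=1) = π·p₁ + (1−π)·p₀ = 0.529×0.10211 + 0.471×0.013487 = 0.06037.
Under exogeneity, PAF = [P(Y=1) − p₀] / P(Y=1).
PAF = (0.06037 − 0.013487) / 0.06037 ≈ 0.7766

PAF ≈ 0.777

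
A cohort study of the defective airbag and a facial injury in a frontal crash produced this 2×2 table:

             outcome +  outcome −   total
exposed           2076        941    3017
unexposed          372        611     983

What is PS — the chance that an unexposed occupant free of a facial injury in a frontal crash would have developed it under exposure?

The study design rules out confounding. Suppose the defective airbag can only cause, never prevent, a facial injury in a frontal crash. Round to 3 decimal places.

PS ≈ 0.498

p₁ = P(outcome | exposed) = 2076/3017 = 0.6881
p₀ = P(outcome | unexposed) = 372/983 = 0.37843
Under exogeneity and monotonicity, PS = (p₁ − p₀) / (1 − p₀).
PS = (0.6881 − 0.37843) / (1 − 0.37843) = 0.30967 / 0.62157 ≈ 0.4982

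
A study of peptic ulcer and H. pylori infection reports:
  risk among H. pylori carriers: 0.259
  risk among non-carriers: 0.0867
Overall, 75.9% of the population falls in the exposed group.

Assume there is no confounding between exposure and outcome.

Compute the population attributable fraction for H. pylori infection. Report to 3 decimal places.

PAF ≈ 0.601

Let p₁ = 0.259, p₀ = 0.0867.
Overall risk P(Y=1) = π·p₁ + (1−π)·p₀ = 0.759×0.259 + 0.241×0.0867 = 0.21748.
Under exogeneity, PAF = [P(Y=1) − p₀] / P(Y=1).
PAF = (0.21748 − 0.0867) / 0.21748 ≈ 0.6013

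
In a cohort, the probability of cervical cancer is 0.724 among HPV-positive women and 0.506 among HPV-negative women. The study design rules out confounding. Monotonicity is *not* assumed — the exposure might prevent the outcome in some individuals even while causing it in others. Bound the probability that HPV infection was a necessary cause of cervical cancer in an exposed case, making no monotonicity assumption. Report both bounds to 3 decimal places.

Let p₁ = 0.724, p₀ = 0.506.
Under exogeneity alone the bounds on PN are max{0,(p₁−p₀)/p₁} ≤ PN ≤ min{1,(1−p₀)/p₁}.
  lower = (p₁ − p₀)/p₁ = 0.218 / 0.724 ≈ 0.3011
  upper = min{1, (1 − p₀)/p₁} = 0.494 / 0.724 ≈ 0.6823

0.301 ≤ PN ≤ 0.682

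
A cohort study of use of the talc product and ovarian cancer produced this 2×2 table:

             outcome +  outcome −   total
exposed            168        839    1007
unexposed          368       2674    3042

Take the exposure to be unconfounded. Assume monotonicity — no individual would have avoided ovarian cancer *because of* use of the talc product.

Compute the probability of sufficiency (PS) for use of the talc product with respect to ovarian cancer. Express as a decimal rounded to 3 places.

p₁ = P(outcome | exposed) = 168/1007 = 0.16683
p₀ = P(outcome | unexposed) = 368/3042 = 0.12097
Under exogeneity and monotonicity, PS = (p₁ − p₀)/(1 − p₀).
PS = (0.16683 − 0.12097) / 0.87903 ≈ 0.0522

PS ≈ 0.052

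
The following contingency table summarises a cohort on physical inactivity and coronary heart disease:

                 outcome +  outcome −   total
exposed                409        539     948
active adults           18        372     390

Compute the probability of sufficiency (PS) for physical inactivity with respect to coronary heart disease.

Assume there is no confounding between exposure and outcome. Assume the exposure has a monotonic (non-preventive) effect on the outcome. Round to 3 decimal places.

PS ≈ 0.404

p₁ = P(outcome | exposed) = 409/948 = 0.43143
p₀ = P(outcome | unexposed) = 18/390 = 0.046154
Under exogeneity and monotonicity, PS = (p₁ − p₀) / (1 − p₀).
PS = (0.43143 − 0.046154) / (1 − 0.046154) = 0.38528 / 0.95385 ≈ 0.4039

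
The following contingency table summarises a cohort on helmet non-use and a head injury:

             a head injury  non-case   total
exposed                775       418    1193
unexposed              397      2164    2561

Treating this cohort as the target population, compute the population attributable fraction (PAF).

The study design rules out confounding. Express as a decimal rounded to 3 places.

p₁ = P(outcome | exposed) = 775/1193 = 0.64962
p₀ = P(outcome | unexposed) = 397/2561 = 0.15502
Exposure prevalence π = 1193/3754 = 0.31779; overall risk P(Y=1) = 0.3122.
Under exogeneity, PAF = [P(Y=1) − p₀]/P(Y=1).
PAF = (0.3122 − 0.15502) / 0.3122 ≈ 0.5035

PAF ≈ 0.503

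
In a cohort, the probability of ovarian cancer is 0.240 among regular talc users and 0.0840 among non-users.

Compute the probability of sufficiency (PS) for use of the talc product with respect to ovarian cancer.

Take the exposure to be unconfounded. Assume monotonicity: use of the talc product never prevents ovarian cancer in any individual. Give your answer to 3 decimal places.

Let p₁ = 0.24, p₀ = 0.084.
Under exogeneity and monotonicity, PS = (p₁ − p₀) / (1 − p₀).
PS = (0.24 − 0.084) / (1 − 0.084) = 0.156 / 0.916 ≈ 0.1703

PS ≈ 0.170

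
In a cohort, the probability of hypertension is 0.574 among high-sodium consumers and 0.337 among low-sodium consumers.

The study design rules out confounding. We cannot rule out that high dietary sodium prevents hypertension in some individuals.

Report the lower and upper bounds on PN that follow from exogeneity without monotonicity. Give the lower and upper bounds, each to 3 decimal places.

0.413 ≤ PN ≤ 1.000

Let p₁ = 0.574, p₀ = 0.337.
Under exogeneity alone the bounds on PN are max{0,(p₁−p₀)/p₁} ≤ PN ≤ min{1,(1−p₀)/p₁}.
  lower = (p₁ − p₀)/p₁ = 0.237 / 0.574 ≈ 0.4129
  upper = min{1, (1 − p₀)/p₁} = 0.663 / 0.574 ≈ 1.1551 → capped at 1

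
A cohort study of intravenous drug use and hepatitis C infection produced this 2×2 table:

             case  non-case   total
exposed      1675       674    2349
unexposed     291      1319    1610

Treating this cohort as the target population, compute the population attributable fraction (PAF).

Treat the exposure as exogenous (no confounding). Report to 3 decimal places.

PAF ≈ 0.636

p₁ = P(outcome | exposed) = 1675/2349 = 0.71307
p₀ = P(outcome | unexposed) = 291/1610 = 0.18075
Exposure prevalence π = 2349/3959 = 0.59333; overall risk P(Y=1) = 0.49659.
Under exogeneity, PAF = [P(Y=1) − p₀]/P(Y=1).
PAF = (0.49659 − 0.18075) / 0.49659 ≈ 0.6360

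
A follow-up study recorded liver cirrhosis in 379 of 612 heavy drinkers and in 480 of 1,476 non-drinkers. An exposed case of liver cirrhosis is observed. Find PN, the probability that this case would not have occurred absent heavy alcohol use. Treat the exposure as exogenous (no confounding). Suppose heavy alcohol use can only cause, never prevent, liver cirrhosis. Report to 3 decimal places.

p₁ = P(outcome | exposed) = 379/612 = 0.61928
p₀ = P(outcome | unexposed) = 480/1476 = 0.3252
Under exogeneity and monotonicity, PN = (p₁ − p₀) / p₁.
PN = (0.61928 − 0.3252) / 0.61928 = 0.29408 / 0.61928 ≈ 0.4749

PN ≈ 0.475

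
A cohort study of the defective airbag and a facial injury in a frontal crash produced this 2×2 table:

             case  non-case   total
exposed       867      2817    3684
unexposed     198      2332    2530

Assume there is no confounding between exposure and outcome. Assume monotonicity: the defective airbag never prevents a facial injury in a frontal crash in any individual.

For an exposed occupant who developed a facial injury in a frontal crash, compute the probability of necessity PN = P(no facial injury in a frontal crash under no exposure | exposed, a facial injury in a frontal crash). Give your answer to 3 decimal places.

p₁ = P(outcome | exposed) = 867/3684 = 0.23534
p₀ = P(outcome | unexposed) = 198/2530 = 0.078261
Under exogeneity and monotonicity, PN = (p₁ − p₀)/p₁.
PN = (0.23534 − 0.078261) / 0.23534 ≈ 0.6675

PN ≈ 0.667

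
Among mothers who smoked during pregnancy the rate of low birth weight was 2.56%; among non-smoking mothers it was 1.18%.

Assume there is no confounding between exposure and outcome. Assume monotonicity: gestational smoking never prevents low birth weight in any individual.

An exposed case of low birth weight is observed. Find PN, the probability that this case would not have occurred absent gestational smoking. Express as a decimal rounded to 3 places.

PN ≈ 0.539

p₁ = 0.0256, p₀ = 0.0118.
Under exogeneity and monotonicity, PN = (p₁ − p₀) / p₁.
PN = (0.0256 − 0.0118) / 0.0256 = 0.0138 / 0.0256 ≈ 0.5391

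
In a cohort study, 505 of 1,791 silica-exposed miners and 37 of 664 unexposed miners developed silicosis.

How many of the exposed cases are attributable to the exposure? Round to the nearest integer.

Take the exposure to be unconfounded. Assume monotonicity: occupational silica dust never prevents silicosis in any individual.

p₁ = P(outcome | exposed) = 505/1791 = 0.28197
p₀ = P(outcome | unexposed) = 37/664 = 0.055723
PN = (p₁ − p₀)/p₁ = (0.28197 − 0.055723) / 0.28197 ≈ 0.80238.
Attributable cases ≈ PN × (exposed cases) = 0.80238 × 505 ≈ 405.20.

about 405 cases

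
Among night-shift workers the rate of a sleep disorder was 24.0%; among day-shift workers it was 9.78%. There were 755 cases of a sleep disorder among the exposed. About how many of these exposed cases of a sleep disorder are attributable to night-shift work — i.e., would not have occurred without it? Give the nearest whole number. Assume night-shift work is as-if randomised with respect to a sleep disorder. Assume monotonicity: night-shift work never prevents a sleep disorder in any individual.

about 447 cases

p₁ = 0.24, p₀ = 0.0978.
PN = (p₁ − p₀)/p₁ = (0.24 − 0.0978) / 0.24 ≈ 0.59250.
Attributable cases ≈ PN × (exposed cases) = 0.59250 × 755 ≈ 447.34.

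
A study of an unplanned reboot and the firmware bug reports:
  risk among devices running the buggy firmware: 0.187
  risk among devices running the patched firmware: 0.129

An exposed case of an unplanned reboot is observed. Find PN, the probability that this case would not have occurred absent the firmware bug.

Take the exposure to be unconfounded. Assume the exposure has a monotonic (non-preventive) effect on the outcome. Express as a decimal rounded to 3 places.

PN ≈ 0.310

Let p₁ = 0.187, p₀ = 0.129.
Under exogeneity and monotonicity, PN = (p₁ − p₀) / p₁.
PN = (0.187 − 0.129) / 0.187 = 0.058 / 0.187 ≈ 0.3102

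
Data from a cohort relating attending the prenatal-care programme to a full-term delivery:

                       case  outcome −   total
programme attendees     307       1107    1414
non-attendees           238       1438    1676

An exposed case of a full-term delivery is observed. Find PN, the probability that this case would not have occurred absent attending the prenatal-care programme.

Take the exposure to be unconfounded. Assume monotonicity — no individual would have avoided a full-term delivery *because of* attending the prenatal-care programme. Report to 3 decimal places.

PN ≈ 0.346

p₁ = P(outcome | exposed) = 307/1414 = 0.21711
p₀ = P(outcome | unexposed) = 238/1676 = 0.142
Under exogeneity and monotonicity, PN = (p₁ − p₀) / p₁.
PN = (0.21711 − 0.142) / 0.21711 = 0.07511 / 0.21711 ≈ 0.3459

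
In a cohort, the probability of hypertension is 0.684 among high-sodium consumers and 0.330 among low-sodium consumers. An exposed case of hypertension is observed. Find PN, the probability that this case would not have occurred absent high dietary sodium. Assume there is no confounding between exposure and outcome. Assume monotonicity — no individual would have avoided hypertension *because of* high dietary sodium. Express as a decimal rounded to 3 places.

Let p₁ = 0.684, p₀ = 0.33.
Under exogeneity and monotonicity, PN = (p₁ − p₀) / p₁.
PN = (0.684 − 0.33) / 0.684 = 0.354 / 0.684 ≈ 0.5175

PN ≈ 0.518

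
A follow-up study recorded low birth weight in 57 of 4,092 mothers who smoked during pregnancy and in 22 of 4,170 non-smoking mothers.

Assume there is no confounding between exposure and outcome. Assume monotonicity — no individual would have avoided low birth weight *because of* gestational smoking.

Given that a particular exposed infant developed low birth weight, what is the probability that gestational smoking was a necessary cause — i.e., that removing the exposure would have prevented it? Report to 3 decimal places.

PN ≈ 0.621

p₁ = P(outcome | exposed) = 57/4092 = 0.01393
p₀ = P(outcome | unexposed) = 22/4170 = 0.0052758
Under exogeneity and monotonicity, PN = (p₁ − p₀) / p₁.
PN = (0.01393 − 0.0052758) / 0.01393 = 0.0086538 / 0.01393 ≈ 0.6213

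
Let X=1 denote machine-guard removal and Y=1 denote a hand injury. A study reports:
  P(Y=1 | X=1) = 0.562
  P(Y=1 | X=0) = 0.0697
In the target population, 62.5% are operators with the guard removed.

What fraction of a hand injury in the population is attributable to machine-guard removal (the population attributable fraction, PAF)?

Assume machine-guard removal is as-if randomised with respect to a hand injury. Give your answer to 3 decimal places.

Let p₁ = 0.562, p₀ = 0.0697.
Overall risk P(Y=1) = π·p₁ + (1−π)·p₀ = 0.625×0.562 + 0.375×0.0697 = 0.37739.
Under exogeneity, PAF = [P(Y=1) − p₀] / P(Y=1).
PAF = (0.37739 − 0.0697) / 0.37739 ≈ 0.8153

PAF ≈ 0.815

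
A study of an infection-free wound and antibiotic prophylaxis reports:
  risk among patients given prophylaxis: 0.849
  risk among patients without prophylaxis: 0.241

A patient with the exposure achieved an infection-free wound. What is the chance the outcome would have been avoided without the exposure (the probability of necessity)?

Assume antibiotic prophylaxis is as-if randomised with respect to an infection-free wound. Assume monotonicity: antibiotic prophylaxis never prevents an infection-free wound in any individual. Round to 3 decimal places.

PN ≈ 0.716

Let p₁ = 0.849, p₀ = 0.241.
Under exogeneity and monotonicity, PN = (p₁ − p₀) / p₁.
PN = (0.849 − 0.241) / 0.849 = 0.608 / 0.849 ≈ 0.7161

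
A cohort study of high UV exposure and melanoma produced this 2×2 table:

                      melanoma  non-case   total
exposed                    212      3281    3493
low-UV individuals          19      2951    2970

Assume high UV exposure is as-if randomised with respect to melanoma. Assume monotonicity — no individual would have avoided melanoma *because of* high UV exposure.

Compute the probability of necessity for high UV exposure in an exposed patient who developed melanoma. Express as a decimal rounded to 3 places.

PN ≈ 0.895

p₁ = P(outcome | exposed) = 212/3493 = 0.060693
p₀ = P(outcome | unexposed) = 19/2970 = 0.0063973
Under exogeneity and monotonicity, PN = (p₁ − p₀) / p₁.
PN = (0.060693 − 0.0063973) / 0.060693 = 0.054296 / 0.060693 ≈ 0.8946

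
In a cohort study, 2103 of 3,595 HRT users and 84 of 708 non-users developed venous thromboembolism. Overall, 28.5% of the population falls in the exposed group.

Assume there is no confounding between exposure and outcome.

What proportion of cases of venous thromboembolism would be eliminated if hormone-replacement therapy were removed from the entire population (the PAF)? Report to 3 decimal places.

p₁ = P(outcome | exposed) = 2103/3595 = 0.58498
p₀ = P(outcome | unexposed) = 84/708 = 0.11864
Overall risk P(Y=1) = π·p₁ + (1−π)·p₀ = 0.285×0.58498 + 0.715×0.11864 = 0.25155.
Under exogeneity, PAF = [P(Y=1) − p₀] / P(Y=1).
PAF = (0.25155 − 0.11864) / 0.25155 ≈ 0.5283

PAF ≈ 0.528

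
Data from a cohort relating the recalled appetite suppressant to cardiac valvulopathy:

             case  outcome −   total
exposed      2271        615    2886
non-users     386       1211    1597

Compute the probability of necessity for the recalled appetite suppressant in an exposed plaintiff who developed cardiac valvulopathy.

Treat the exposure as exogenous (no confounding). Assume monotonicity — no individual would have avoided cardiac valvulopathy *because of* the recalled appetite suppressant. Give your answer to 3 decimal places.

PN ≈ 0.693

p₁ = P(outcome | exposed) = 2271/2886 = 0.7869
p₀ = P(outcome | unexposed) = 386/1597 = 0.2417
Under exogeneity and monotonicity, PN = (p₁ − p₀) / p₁.
PN = (0.7869 − 0.2417) / 0.7869 = 0.5452 / 0.7869 ≈ 0.6928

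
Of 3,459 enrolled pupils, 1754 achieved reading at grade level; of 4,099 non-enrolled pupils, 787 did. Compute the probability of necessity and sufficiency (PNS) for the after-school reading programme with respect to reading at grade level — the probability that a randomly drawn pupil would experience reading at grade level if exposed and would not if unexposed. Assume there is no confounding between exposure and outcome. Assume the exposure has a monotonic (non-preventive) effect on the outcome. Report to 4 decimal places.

p₁ = P(outcome | exposed) = 1754/3459 = 0.50708
p₀ = P(outcome | unexposed) = 787/4099 = 0.192
Under exogeneity and monotonicity, PNS = p₁ − p₀.
PNS = 0.50708 − 0.192 = 0.31508

PNS ≈ 0.3151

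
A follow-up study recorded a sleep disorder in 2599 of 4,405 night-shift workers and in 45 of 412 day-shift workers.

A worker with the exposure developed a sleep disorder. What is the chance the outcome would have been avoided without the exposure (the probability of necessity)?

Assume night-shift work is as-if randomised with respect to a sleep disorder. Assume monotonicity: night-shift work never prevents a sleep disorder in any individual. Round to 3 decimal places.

p₁ = P(outcome | exposed) = 2599/4405 = 0.59001
p₀ = P(outcome | unexposed) = 45/412 = 0.10922
Under exogeneity and monotonicity, PN = (p₁ − p₀) / p₁.
PN = (0.59001 − 0.10922) / 0.59001 = 0.48079 / 0.59001 ≈ 0.8149

PN ≈ 0.815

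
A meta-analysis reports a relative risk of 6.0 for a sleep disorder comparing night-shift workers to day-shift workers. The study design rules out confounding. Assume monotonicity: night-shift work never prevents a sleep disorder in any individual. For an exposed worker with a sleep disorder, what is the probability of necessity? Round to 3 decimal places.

Under exogeneity and monotonicity, PN = (RR − 1) / RR = 1 − 1/RR.
PN = (6.0 − 1) / 6.0 = 5 / 6.0 ≈ 0.8333

PN ≈ 0.833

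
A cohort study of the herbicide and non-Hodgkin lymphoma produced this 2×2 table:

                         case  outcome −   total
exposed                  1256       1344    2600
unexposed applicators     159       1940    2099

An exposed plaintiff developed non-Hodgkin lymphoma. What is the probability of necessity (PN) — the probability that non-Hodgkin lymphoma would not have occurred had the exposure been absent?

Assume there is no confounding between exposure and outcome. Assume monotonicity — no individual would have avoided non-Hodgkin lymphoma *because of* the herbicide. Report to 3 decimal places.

p₁ = P(outcome | exposed) = 1256/2600 = 0.48308
p₀ = P(outcome | unexposed) = 159/2099 = 0.07575
Under exogeneity and monotonicity, PN = (p₁ − p₀)/p₁.
PN = (0.48308 − 0.07575) / 0.48308 ≈ 0.8432

PN ≈ 0.843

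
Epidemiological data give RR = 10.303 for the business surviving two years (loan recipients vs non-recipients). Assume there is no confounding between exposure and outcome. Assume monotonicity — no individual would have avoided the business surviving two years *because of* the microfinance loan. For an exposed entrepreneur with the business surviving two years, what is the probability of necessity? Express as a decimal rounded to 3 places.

Under exogeneity and monotonicity, PN = (RR − 1) / RR = 1 − 1/RR.
PN = (10.303 − 1) / 10.303 = 9.303 / 10.303 ≈ 0.9029

PN ≈ 0.903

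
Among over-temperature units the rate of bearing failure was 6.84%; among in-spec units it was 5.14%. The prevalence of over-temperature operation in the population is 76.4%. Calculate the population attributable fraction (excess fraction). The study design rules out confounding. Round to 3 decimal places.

p₁ = 0.0684, p₀ = 0.0514.
Overall risk P(Y=1) = π·p₁ + (1−π)·p₀ = 0.764×0.0684 + 0.236×0.0514 = 0.064388.
Under exogeneity, PAF = [P(Y=1) − p₀] / P(Y=1).
PAF = (0.064388 − 0.0514) / 0.064388 ≈ 0.2017

PAF ≈ 0.202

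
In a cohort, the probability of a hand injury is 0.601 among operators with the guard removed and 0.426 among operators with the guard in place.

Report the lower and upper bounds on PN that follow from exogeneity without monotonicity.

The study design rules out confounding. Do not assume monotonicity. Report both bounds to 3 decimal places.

0.291 ≤ PN ≤ 0.955

Let p₁ = 0.601, p₀ = 0.426.
Under exogeneity alone the bounds on PN are max{0,(p₁−p₀)/p₁} ≤ PN ≤ min{1,(1−p₀)/p₁}.
  lower = (p₁ − p₀)/p₁ = 0.175 / 0.601 ≈ 0.2912
  upper = min{1, (1 − p₀)/p₁} = 0.574 / 0.601 ≈ 0.9551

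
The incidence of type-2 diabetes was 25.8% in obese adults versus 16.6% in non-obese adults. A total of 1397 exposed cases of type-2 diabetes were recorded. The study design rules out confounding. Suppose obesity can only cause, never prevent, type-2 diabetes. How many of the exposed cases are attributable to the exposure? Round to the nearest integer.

about 498 cases

p₁ = 0.258, p₀ = 0.166.
PN = (p₁ − p₀)/p₁ = (0.258 − 0.166) / 0.258 ≈ 0.35659.
Attributable cases ≈ PN × (exposed cases) = 0.35659 × 1397 ≈ 498.16.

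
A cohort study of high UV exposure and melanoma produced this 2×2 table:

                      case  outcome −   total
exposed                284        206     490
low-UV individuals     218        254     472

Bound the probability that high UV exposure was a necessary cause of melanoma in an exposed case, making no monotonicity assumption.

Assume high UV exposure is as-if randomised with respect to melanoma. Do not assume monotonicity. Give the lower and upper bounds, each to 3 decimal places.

0.203 ≤ PN ≤ 0.928

p₁ = P(outcome | exposed) = 284/490 = 0.57959
p₀ = P(outcome | unexposed) = 218/472 = 0.46186
Under exogeneity alone the bounds on PN are max{0,(p₁−p₀)/p₁} ≤ PN ≤ min{1,(1−p₀)/p₁}.
  lower = (p₁ − p₀)/p₁ = 0.11773 / 0.57959 ≈ 0.2031
  upper = min{1, (1 − p₀)/p₁} = 0.53814 / 0.57959 ≈ 0.9285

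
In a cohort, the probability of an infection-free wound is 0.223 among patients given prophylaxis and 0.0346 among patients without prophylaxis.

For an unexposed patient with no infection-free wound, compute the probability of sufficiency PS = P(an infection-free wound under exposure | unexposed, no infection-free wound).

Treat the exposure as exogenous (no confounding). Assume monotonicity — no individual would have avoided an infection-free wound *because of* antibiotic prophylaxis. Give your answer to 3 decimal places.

Let p₁ = 0.223, p₀ = 0.0346.
Under exogeneity and monotonicity, PS = (p₁ − p₀) / (1 − p₀).
PS = (0.223 − 0.0346) / (1 − 0.0346) = 0.1884 / 0.9654 ≈ 0.1952

PS ≈ 0.195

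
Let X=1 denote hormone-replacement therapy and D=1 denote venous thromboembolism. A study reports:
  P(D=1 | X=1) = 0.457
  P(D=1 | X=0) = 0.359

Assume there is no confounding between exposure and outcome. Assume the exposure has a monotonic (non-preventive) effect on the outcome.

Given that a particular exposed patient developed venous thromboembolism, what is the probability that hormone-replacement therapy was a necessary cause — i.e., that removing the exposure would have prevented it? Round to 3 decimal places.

PN ≈ 0.214

Let p₁ = 0.457, p₀ = 0.359.
Under exogeneity and monotonicity, PN = (p₁ − p₀) / p₁.
PN = (0.457 − 0.359) / 0.457 = 0.098 / 0.457 ≈ 0.2144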